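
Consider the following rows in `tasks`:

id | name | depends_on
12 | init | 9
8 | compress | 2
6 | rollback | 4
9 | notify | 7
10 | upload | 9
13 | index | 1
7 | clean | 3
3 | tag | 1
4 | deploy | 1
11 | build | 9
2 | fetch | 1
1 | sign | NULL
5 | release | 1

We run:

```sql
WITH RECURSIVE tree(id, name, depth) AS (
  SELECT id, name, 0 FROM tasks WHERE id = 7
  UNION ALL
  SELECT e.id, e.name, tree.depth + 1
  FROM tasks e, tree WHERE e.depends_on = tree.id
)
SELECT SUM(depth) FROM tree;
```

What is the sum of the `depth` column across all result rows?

7

Base: id=7 (clean) at depth 0.
Iteration 1: rows with depends_on in {7} -> notify (id 9, depth 1).
Iteration 2: rows with depends_on in {9} -> upload (id 10, depth 2), build (id 11, depth 2), init (id 12, depth 2).
Iteration 3: no rows with depends_on in {10,11,12}; recursion stops.
SUM(depth) = 0 + 1 + 2 + 2 + 2 = 7.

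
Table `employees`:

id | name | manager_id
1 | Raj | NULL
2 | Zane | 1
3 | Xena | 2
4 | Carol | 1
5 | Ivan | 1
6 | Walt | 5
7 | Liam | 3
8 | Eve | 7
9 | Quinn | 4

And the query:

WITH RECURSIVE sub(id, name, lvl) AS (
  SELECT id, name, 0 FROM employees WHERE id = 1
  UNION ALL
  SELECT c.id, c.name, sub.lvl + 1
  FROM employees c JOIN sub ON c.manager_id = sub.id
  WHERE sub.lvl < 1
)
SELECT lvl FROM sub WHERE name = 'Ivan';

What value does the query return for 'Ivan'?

Base: id=1 (Raj) at lvl 0.
Iteration 1: rows with manager_id in {1} -> Zane (id 2, lvl 1), Carol (id 4, lvl 1), Ivan (id 5, lvl 1).
Iteration 2: lvl < 1 fails for all current rows; recursion stops.

1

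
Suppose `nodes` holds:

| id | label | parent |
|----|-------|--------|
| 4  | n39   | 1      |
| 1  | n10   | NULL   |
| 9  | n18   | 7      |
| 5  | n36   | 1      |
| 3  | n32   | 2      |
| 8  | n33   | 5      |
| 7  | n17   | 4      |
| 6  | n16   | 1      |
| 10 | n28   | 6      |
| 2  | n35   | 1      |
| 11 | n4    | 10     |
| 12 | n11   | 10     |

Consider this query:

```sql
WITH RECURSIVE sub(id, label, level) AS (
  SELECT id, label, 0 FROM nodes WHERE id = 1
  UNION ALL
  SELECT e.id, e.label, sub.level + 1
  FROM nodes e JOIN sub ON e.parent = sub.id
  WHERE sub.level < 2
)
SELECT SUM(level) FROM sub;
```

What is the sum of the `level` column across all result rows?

12

Base: id=1 (n10) at level 0.
Iteration 1: rows with parent in {1} -> n35 (id 2, level 1), n39 (id 4, level 1), n36 (id 5, level 1), n16 (id 6, level 1).
Iteration 2: rows with parent in {2,4,5,6} -> n32 (id 3, level 2), n17 (id 7, level 2), n33 (id 8, level 2), n28 (id 10, level 2).
Iteration 3: level < 2 fails for all current rows; recursion stops.
SUM(level) = 0 + 1 + 1 + 1 + 1 + 2 + 2 + 2 + 2 = 12.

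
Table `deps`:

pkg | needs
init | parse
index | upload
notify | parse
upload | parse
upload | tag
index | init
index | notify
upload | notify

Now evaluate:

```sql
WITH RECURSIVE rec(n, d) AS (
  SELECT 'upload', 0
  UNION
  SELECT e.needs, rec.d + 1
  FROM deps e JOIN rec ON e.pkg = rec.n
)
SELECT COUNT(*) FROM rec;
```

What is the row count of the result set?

Base: (upload, d=0).
Iteration 1: edges from {upload} -> (notify, d=1), (parse, d=1), (tag, d=1).
Iteration 2: edges from {notify,parse,tag} -> (parse, d=2).
Iteration 3: no outgoing edges from {parse}; recursion stops.
Total rows emitted: 5.

5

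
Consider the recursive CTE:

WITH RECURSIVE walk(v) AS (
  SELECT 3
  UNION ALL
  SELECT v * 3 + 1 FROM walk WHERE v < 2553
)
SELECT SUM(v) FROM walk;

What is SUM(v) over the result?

11476

Base: v=3.
Iteration 1: 3 < 2553 holds -> v = 3 * 3 + 1 = 10.
Iteration 2: 10 < 2553 holds -> v = 10 * 3 + 1 = 31.
Iteration 3: 31 < 2553 holds -> v = 31 * 3 + 1 = 94.
Iteration 4: 94 < 2553 holds -> v = 94 * 3 + 1 = 283.
Iteration 5: 283 < 2553 holds -> v = 283 * 3 + 1 = 850.
Iteration 6: 850 < 2553 holds -> v = 850 * 3 + 1 = 2551.
Iteration 7: 2551 < 2553 holds -> v = 2551 * 3 + 1 = 7654.
Iteration 8: 7654 < 2553 fails; recursion stops.
SUM(v) = 3 + 10 + 31 + 94 + 283 + 850 + 2551 + 7654 = 11476.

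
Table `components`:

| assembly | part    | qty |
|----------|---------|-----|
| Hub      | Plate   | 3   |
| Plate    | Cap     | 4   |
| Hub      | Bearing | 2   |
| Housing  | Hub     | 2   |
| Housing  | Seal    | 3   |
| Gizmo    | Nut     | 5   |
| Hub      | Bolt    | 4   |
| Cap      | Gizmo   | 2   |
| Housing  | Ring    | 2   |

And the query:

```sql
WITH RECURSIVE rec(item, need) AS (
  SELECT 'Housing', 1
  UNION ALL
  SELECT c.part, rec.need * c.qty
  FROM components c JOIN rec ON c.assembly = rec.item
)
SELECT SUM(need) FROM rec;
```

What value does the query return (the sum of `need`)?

Base: (Housing, need=1).
Iteration 1: components of {Housing} -> Hub = 1*2 = 2, Ring = 1*2 = 2, Seal = 1*3 = 3.
Iteration 2: components of {Hub,Ring,Seal} -> Bearing = 2*2 = 4, Bolt = 2*4 = 8, Plate = 2*3 = 6.
Iteration 3: components of {Bearing,Bolt,Plate} -> Cap = 6*4 = 24.
Iteration 4: components of {Cap} -> Gizmo = 24*2 = 48.
Iteration 5: components of {Gizmo} -> Nut = 48*5 = 240.
Iteration 6: no further components; recursion stops.
SUM(need) = 1 + 2 + 2 + 3 + 6 + 4 + 8 + 24 + 48 + 240 = 338.

338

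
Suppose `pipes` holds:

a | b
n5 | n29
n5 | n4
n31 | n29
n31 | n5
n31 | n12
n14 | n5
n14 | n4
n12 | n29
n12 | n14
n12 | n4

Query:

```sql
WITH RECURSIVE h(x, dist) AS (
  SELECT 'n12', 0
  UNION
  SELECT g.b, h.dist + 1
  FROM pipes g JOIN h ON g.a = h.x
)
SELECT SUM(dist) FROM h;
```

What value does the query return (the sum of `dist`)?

13

Base: (n12, dist=0).
Iteration 1: edges from {n12} -> (n14, dist=1), (n29, dist=1), (n4, dist=1).
Iteration 2: edges from {n14,n29,n4} -> (n4, dist=2), (n5, dist=2).
Iteration 3: edges from {n4,n5} -> (n29, dist=3), (n4, dist=3).
Iteration 4: no outgoing edges from {n29,n4}; recursion stops.
SUM(dist) = 0 + 1 + 1 + 1 + 2 + 2 + 3 + 3 = 13.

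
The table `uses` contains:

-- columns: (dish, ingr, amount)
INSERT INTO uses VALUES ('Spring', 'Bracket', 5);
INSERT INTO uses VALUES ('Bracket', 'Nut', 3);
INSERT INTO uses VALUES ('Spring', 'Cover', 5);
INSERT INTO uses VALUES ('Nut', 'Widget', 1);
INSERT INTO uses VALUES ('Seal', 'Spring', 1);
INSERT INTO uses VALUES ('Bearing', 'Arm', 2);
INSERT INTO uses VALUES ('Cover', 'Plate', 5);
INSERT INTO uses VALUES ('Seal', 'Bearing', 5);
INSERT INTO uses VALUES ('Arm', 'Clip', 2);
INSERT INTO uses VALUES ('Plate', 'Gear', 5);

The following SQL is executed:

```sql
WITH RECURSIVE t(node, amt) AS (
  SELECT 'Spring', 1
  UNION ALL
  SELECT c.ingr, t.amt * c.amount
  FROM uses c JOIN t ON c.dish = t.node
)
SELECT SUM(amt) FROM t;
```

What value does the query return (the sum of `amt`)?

191

Base: (Spring, amt=1).
Iteration 1: components of {Spring} -> Bracket = 1*5 = 5, Cover = 1*5 = 5.
Iteration 2: components of {Bracket,Cover} -> Nut = 5*3 = 15, Plate = 5*5 = 25.
Iteration 3: components of {Nut,Plate} -> Gear = 25*5 = 125, Widget = 15*1 = 15.
Iteration 4: no further components; recursion stops.
SUM(amt) = 1 + 5 + 5 + 15 + 25 + 15 + 125 = 191.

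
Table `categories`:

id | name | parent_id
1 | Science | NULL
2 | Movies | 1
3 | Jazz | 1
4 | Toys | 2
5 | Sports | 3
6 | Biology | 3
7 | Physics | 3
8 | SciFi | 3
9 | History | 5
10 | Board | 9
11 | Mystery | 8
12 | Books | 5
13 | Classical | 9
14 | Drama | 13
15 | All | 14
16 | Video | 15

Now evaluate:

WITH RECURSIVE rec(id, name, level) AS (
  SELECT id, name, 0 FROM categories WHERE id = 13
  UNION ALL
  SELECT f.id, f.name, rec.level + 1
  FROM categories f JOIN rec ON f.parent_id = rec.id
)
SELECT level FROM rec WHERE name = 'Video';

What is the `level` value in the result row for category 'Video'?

3

Base: id=13 (Classical) at level 0.
Iteration 1: rows with parent_id in {13} -> Drama (id 14, level 1).
Iteration 2: rows with parent_id in {14} -> All (id 15, level 2).
Iteration 3: rows with parent_id in {15} -> Video (id 16, level 3).
Iteration 4: no rows with parent_id in {16}; recursion stops.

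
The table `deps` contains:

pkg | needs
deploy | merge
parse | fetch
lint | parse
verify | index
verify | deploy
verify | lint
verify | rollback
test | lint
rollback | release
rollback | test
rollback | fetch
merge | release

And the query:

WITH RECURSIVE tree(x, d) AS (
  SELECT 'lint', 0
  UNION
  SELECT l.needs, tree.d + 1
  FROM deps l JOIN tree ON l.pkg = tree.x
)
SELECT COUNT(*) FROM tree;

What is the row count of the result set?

Base: (lint, d=0).
Iteration 1: edges from {lint} -> (parse, d=1).
Iteration 2: edges from {parse} -> (fetch, d=2).
Iteration 3: no outgoing edges from {fetch}; recursion stops.
Total rows emitted: 3.

3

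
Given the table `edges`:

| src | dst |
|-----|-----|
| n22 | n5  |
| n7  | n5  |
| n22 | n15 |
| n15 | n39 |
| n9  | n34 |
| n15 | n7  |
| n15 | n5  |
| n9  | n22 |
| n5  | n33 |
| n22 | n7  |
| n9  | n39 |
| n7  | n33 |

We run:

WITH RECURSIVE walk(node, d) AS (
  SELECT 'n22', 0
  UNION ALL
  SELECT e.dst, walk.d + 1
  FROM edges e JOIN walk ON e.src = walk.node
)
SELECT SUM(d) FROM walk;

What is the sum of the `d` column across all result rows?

31

Base: (n22, d=0).
Iteration 1: edges from {n22} -> (n15, d=1), (n5, d=1), (n7, d=1).
Iteration 2: edges from {n15,n5,n7} -> (n33, d=2) x2, (n39, d=2), (n5, d=2) x2, (n7, d=2). [UNION ALL keeps all 6 new rows, including repeats]
Iteration 3: edges from {n33,n39,n5,n7} -> (n33, d=3) x3, (n5, d=3). [UNION ALL keeps all 4 new rows, including repeats]
Iteration 4: edges from {n33,n5} -> (n33, d=4).
Iteration 5: no outgoing edges from {n33}; recursion stops.
SUM(d) = 0 + 1 + 1 + 1 + 2 + 2 + 2 + 2 + 2 + 2 + 3 + 3 + 3 + 3 + 4 = 31.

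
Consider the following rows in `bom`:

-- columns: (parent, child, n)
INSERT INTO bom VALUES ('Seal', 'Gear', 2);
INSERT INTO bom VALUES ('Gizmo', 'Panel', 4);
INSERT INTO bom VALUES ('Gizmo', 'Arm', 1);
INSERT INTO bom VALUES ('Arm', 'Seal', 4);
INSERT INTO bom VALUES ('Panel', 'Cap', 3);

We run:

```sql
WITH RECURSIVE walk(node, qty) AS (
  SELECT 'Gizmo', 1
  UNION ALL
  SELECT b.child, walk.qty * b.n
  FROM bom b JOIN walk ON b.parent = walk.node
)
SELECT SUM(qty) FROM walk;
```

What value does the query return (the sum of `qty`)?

30

Base: (Gizmo, qty=1).
Iteration 1: components of {Gizmo} -> Arm = 1*1 = 1, Panel = 1*4 = 4.
Iteration 2: components of {Arm,Panel} -> Cap = 4*3 = 12, Seal = 1*4 = 4.
Iteration 3: components of {Cap,Seal} -> Gear = 4*2 = 8.
Iteration 4: no further components; recursion stops.
SUM(qty) = 1 + 4 + 1 + 12 + 4 + 8 = 30.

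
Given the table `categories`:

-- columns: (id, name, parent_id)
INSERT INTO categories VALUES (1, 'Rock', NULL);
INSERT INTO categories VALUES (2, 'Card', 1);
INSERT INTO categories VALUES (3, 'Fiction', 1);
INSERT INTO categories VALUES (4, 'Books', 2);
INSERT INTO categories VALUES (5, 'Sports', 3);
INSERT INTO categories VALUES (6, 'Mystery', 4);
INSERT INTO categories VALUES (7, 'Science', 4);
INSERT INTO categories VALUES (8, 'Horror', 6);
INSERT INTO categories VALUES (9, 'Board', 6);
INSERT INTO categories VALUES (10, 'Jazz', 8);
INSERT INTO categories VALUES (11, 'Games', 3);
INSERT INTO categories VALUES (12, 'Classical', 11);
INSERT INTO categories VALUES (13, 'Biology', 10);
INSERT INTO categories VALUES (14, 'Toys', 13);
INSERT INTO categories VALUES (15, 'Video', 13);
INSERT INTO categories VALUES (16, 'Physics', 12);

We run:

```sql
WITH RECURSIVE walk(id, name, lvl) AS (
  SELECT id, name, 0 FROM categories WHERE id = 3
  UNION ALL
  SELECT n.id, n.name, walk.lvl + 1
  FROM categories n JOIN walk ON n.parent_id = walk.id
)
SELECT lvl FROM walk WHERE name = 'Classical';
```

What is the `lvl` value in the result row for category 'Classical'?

2

Base: id=3 (Fiction) at lvl 0.
Iteration 1: rows with parent_id in {3} -> Sports (id 5, lvl 1), Games (id 11, lvl 1).
Iteration 2: rows with parent_id in {5,11} -> Classical (id 12, lvl 2).
Iteration 3: rows with parent_id in {12} -> Physics (id 16, lvl 3).
Iteration 4: no rows with parent_id in {16}; recursion stops.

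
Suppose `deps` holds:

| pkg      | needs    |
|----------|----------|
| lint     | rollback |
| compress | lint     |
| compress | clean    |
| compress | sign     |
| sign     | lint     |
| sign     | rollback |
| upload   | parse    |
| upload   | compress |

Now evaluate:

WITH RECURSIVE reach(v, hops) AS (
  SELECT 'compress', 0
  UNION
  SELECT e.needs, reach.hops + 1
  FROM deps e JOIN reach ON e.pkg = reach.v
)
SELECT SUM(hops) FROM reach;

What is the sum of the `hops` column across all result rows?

10

Base: (compress, hops=0).
Iteration 1: edges from {compress} -> (clean, hops=1), (lint, hops=1), (sign, hops=1).
Iteration 2: edges from {clean,lint,sign} -> (lint, hops=2), (rollback, hops=2). [UNION drops 1 duplicate row(s)]
Iteration 3: edges from {lint,rollback} -> (rollback, hops=3).
Iteration 4: no outgoing edges from {rollback}; recursion stops.
SUM(hops) = 0 + 1 + 1 + 1 + 2 + 2 + 3 = 10.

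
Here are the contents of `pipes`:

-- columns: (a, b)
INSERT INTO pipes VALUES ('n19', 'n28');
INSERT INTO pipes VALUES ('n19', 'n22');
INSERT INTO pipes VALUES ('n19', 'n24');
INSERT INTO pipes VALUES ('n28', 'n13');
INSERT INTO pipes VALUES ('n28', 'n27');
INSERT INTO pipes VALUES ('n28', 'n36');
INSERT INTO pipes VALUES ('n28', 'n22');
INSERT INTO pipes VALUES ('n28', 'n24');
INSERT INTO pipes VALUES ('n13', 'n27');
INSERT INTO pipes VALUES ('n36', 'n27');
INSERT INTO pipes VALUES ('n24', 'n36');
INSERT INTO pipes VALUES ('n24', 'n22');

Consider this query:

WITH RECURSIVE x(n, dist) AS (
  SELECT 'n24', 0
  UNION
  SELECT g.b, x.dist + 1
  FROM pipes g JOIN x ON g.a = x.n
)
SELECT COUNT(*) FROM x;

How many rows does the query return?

Base: (n24, dist=0).
Iteration 1: edges from {n24} -> (n22, dist=1), (n36, dist=1).
Iteration 2: edges from {n22,n36} -> (n27, dist=2).
Iteration 3: no outgoing edges from {n27}; recursion stops.
Total rows emitted: 4.

4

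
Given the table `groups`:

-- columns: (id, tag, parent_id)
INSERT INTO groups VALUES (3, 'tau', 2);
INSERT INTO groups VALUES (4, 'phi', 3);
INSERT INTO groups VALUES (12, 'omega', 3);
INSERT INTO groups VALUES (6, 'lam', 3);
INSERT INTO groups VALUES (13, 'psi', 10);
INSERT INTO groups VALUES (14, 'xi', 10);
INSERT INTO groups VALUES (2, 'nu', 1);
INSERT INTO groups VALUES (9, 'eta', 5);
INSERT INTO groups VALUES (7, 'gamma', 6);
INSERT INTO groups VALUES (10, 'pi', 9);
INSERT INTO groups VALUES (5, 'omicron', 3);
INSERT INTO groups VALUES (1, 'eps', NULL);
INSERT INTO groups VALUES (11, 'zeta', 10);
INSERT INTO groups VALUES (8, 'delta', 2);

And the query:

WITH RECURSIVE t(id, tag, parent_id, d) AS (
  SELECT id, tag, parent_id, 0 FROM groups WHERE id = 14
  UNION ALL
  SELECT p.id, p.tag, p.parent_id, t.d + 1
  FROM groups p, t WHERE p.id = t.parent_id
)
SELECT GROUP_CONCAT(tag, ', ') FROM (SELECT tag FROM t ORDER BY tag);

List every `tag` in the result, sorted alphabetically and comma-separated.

eps, eta, nu, omicron, pi, tau, xi

Base: id=14 (xi), parent_id=10, d 0.
Iteration 1: join on id=10 -> pi (id 10, parent_id=9, d 1).
Iteration 2: join on id=9 -> eta (id 9, parent_id=5, d 2).
Iteration 3: join on id=5 -> omicron (id 5, parent_id=3, d 3).
Iteration 4: join on id=3 -> tau (id 3, parent_id=2, d 4).
Iteration 5: join on id=2 -> nu (id 2, parent_id=1, d 5).
Iteration 6: join on id=1 -> eps (id 1, parent_id=NULL, d 6).
Iteration 7: parent_id is NULL; no match; recursion stops.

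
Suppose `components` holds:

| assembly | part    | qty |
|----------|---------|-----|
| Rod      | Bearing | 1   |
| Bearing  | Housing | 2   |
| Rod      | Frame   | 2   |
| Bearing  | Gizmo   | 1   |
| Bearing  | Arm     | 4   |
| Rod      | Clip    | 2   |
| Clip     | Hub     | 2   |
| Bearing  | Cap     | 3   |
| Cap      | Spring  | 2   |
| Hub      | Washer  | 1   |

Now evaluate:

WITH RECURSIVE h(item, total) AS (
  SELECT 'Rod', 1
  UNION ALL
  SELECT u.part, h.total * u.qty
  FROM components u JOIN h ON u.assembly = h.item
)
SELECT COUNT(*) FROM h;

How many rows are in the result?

11

Base: (Rod, total=1).
Iteration 1: components of {Rod} -> Bearing = 1*1 = 1, Clip = 1*2 = 2, Frame = 1*2 = 2.
Iteration 2: components of {Bearing,Clip,Frame} -> Arm = 1*4 = 4, Cap = 1*3 = 3, Gizmo = 1*1 = 1, Housing = 1*2 = 2, Hub = 2*2 = 4.
Iteration 3: components of {Arm,Cap,Gizmo,Housing,Hub} -> Spring = 3*2 = 6, Washer = 4*1 = 4.
Iteration 4: no further components; recursion stops.
Total rows emitted: 11.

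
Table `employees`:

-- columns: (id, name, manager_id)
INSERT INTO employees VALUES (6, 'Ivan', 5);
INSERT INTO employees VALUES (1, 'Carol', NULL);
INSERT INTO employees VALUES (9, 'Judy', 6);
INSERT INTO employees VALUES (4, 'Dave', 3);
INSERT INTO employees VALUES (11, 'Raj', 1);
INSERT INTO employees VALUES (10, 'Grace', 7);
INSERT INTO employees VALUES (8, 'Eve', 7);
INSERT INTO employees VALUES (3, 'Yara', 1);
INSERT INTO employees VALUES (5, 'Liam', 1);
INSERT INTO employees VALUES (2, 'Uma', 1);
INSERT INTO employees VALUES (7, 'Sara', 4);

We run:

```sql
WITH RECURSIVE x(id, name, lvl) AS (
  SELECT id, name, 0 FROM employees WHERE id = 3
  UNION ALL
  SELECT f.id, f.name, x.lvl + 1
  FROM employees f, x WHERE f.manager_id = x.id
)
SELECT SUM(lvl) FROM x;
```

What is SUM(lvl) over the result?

Base: id=3 (Yara) at lvl 0.
Iteration 1: rows with manager_id in {3} -> Dave (id 4, lvl 1).
Iteration 2: rows with manager_id in {4} -> Sara (id 7, lvl 2).
Iteration 3: rows with manager_id in {7} -> Eve (id 8, lvl 3), Grace (id 10, lvl 3).
Iteration 4: no rows with manager_id in {8,10}; recursion stops.
SUM(lvl) = 0 + 1 + 2 + 3 + 3 = 9.

9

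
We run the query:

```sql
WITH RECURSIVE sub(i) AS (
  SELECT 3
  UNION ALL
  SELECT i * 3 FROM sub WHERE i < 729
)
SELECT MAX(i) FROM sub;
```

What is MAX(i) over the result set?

Base: i=3.
Iteration 1: 3 < 729 holds -> i = 3 * 3 = 9.
Iteration 2: 9 < 729 holds -> i = 9 * 3 = 27.
Iteration 3: 27 < 729 holds -> i = 27 * 3 = 81.
Iteration 4: 81 < 729 holds -> i = 81 * 3 = 243.
Iteration 5: 243 < 729 holds -> i = 243 * 3 = 729.
Iteration 6: 729 < 729 fails; recursion stops.
i values: 3, 9, 27, 81, 243, 729; the maximum is 729.

729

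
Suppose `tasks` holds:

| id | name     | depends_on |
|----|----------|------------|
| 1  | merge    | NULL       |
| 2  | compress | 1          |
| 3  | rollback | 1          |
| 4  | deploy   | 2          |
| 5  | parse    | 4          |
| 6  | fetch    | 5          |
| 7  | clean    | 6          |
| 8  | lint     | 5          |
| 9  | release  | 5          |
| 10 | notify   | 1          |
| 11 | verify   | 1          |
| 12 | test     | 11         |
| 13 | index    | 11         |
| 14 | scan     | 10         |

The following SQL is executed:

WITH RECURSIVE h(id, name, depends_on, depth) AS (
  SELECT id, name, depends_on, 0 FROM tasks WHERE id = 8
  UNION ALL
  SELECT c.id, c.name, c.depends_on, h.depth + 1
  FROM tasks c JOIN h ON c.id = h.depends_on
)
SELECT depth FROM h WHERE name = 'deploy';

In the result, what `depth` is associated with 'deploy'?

Base: id=8 (lint), depends_on=5, depth 0.
Iteration 1: join on id=5 -> parse (id 5, depends_on=4, depth 1).
Iteration 2: join on id=4 -> deploy (id 4, depends_on=2, depth 2).
Iteration 3: join on id=2 -> compress (id 2, depends_on=1, depth 3).
Iteration 4: join on id=1 -> merge (id 1, depends_on=NULL, depth 4).
Iteration 5: depends_on is NULL; no match; recursion stops.

2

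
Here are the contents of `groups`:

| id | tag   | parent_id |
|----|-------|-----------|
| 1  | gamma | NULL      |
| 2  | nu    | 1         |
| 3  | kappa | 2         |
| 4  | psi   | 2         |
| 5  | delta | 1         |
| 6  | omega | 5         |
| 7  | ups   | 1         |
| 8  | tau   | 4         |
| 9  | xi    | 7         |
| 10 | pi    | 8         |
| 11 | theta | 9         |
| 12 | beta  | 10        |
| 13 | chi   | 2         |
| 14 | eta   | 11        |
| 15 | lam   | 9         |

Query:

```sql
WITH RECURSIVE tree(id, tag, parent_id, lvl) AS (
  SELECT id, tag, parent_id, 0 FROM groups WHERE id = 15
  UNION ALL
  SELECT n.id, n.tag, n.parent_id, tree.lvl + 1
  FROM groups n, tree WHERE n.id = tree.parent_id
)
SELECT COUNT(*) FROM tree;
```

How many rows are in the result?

Base: id=15 (lam), parent_id=9, lvl 0.
Iteration 1: join on id=9 -> xi (id 9, parent_id=7, lvl 1).
Iteration 2: join on id=7 -> ups (id 7, parent_id=1, lvl 2).
Iteration 3: join on id=1 -> gamma (id 1, parent_id=NULL, lvl 3).
Iteration 4: parent_id is NULL; no match; recursion stops.
Total rows emitted: 4.

4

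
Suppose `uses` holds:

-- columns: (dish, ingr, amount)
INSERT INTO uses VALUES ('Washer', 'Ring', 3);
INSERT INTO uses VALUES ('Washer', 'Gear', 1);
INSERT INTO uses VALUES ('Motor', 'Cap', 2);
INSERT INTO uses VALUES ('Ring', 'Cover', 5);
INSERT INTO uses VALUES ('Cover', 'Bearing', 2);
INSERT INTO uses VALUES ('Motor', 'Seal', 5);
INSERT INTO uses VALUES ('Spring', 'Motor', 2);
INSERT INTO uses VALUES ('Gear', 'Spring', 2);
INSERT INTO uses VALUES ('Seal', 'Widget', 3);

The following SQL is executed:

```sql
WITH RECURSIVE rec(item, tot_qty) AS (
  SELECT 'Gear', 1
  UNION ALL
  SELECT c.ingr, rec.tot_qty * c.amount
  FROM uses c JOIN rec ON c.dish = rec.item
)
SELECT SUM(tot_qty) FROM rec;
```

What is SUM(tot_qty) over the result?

Base: (Gear, tot_qty=1).
Iteration 1: components of {Gear} -> Spring = 1*2 = 2.
Iteration 2: components of {Spring} -> Motor = 2*2 = 4.
Iteration 3: components of {Motor} -> Cap = 4*2 = 8, Seal = 4*5 = 20.
Iteration 4: components of {Cap,Seal} -> Widget = 20*3 = 60.
Iteration 5: no further components; recursion stops.
SUM(tot_qty) = 1 + 2 + 4 + 8 + 20 + 60 = 95.

95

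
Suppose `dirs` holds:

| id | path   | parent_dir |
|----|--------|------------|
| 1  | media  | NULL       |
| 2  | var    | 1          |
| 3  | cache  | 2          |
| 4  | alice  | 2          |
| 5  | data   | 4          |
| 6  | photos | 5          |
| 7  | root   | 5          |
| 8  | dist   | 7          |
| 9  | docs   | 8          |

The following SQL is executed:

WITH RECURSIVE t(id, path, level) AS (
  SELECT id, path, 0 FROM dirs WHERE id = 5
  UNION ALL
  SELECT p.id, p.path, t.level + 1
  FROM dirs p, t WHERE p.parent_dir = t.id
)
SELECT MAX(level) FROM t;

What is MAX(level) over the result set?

3

Base: id=5 (data) at level 0.
Iteration 1: rows with parent_dir in {5} -> photos (id 6, level 1), root (id 7, level 1).
Iteration 2: rows with parent_dir in {6,7} -> dist (id 8, level 2).
Iteration 3: rows with parent_dir in {8} -> docs (id 9, level 3).
Iteration 4: no rows with parent_dir in {9}; recursion stops.
level values: 0, 1, 1, 2, 3; the maximum is 3.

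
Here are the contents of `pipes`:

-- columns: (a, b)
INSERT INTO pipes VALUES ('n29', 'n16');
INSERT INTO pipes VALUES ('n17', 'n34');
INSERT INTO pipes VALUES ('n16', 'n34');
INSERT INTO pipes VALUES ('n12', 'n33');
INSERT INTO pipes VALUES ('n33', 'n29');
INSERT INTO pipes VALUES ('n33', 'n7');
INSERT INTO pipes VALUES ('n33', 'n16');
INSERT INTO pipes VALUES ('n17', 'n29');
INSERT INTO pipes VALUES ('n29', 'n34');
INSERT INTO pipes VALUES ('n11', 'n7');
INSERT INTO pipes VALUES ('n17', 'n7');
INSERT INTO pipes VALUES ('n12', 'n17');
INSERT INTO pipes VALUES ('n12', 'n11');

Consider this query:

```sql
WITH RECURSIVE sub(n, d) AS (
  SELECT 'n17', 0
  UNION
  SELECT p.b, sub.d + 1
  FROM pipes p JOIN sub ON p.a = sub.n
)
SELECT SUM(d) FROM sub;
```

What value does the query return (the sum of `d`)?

Base: (n17, d=0).
Iteration 1: edges from {n17} -> (n29, d=1), (n34, d=1), (n7, d=1).
Iteration 2: edges from {n29,n34,n7} -> (n16, d=2), (n34, d=2).
Iteration 3: edges from {n16,n34} -> (n34, d=3).
Iteration 4: no outgoing edges from {n34}; recursion stops.
SUM(d) = 0 + 1 + 1 + 1 + 2 + 2 + 3 = 10.

10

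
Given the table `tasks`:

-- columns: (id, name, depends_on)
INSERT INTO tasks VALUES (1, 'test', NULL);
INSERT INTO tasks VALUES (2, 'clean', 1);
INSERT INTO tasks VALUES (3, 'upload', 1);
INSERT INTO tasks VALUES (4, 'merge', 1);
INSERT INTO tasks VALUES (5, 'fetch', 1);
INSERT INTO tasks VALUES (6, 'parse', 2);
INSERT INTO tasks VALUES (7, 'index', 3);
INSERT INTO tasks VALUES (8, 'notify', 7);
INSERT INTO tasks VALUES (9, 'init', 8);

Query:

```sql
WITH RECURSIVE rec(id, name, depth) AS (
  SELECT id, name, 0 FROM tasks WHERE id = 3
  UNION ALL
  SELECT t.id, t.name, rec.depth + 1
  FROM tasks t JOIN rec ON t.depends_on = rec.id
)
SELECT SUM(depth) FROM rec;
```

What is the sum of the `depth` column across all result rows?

6

Base: id=3 (upload) at depth 0.
Iteration 1: rows with depends_on in {3} -> index (id 7, depth 1).
Iteration 2: rows with depends_on in {7} -> notify (id 8, depth 2).
Iteration 3: rows with depends_on in {8} -> init (id 9, depth 3).
Iteration 4: no rows with depends_on in {9}; recursion stops.
SUM(depth) = 0 + 1 + 2 + 3 = 6.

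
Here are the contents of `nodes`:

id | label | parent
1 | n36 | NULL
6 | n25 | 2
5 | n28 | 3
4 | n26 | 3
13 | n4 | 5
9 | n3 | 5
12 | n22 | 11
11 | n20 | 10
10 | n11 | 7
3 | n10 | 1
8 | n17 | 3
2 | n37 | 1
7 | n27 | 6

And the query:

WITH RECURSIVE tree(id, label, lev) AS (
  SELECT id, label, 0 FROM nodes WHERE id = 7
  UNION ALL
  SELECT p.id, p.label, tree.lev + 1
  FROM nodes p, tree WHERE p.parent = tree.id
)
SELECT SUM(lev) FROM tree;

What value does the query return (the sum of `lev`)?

6

Base: id=7 (n27) at lev 0.
Iteration 1: rows with parent in {7} -> n11 (id 10, lev 1).
Iteration 2: rows with parent in {10} -> n20 (id 11, lev 2).
Iteration 3: rows with parent in {11} -> n22 (id 12, lev 3).
Iteration 4: no rows with parent in {12}; recursion stops.
SUM(lev) = 0 + 1 + 2 + 3 = 6.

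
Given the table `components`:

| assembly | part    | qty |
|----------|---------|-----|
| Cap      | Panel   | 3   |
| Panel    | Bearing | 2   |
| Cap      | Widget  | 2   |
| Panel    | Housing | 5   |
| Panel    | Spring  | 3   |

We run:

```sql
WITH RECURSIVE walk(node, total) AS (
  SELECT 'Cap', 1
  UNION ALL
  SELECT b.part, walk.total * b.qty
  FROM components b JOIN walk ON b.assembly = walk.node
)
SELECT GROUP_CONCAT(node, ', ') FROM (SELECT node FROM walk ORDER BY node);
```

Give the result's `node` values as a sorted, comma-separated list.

Bearing, Cap, Housing, Panel, Spring, Widget

Base: (Cap, total=1).
Iteration 1: components of {Cap} -> Panel = 1*3 = 3, Widget = 1*2 = 2.
Iteration 2: components of {Panel,Widget} -> Bearing = 3*2 = 6, Housing = 3*5 = 15, Spring = 3*3 = 9.
Iteration 3: no further components; recursion stops.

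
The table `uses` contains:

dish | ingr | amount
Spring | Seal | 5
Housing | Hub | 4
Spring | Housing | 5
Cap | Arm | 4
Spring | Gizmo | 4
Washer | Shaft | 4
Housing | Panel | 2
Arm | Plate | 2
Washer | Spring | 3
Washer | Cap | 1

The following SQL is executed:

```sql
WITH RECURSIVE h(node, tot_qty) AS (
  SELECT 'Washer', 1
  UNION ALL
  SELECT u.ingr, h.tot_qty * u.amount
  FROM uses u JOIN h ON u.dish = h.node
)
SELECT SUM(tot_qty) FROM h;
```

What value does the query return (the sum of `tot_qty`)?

153

Base: (Washer, tot_qty=1).
Iteration 1: components of {Washer} -> Cap = 1*1 = 1, Shaft = 1*4 = 4, Spring = 1*3 = 3.
Iteration 2: components of {Cap,Shaft,Spring} -> Arm = 1*4 = 4, Gizmo = 3*4 = 12, Housing = 3*5 = 15, Seal = 3*5 = 15.
Iteration 3: components of {Arm,Gizmo,Housing,Seal} -> Hub = 15*4 = 60, Panel = 15*2 = 30, Plate = 4*2 = 8.
Iteration 4: no further components; recursion stops.
SUM(tot_qty) = 1 + 4 + 3 + 1 + 15 + 15 + 12 + 4 + 60 + 30 + 8 = 153.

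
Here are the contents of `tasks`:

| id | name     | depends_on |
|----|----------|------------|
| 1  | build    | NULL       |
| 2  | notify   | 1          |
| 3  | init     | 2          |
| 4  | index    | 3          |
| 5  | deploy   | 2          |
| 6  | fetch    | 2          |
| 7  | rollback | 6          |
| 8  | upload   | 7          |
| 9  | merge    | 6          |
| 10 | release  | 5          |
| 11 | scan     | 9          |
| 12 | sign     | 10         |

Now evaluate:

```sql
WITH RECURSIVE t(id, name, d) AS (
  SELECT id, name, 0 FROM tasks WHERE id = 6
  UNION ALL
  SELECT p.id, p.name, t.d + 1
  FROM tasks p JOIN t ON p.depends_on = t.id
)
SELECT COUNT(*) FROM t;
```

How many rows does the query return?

Base: id=6 (fetch) at d 0.
Iteration 1: rows with depends_on in {6} -> rollback (id 7, d 1), merge (id 9, d 1).
Iteration 2: rows with depends_on in {7,9} -> upload (id 8, d 2), scan (id 11, d 2).
Iteration 3: no rows with depends_on in {8,11}; recursion stops.
Total rows emitted: 5.

5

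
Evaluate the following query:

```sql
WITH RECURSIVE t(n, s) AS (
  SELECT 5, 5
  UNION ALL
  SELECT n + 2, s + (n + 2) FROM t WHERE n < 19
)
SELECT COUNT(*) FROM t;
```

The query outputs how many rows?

Base: n=5, s=5.
Iteration 1: 5 < 19 holds -> n = 5 + 2 = 7, s = 5 + 7 = 12.
Iteration 2: 7 < 19 holds -> n = 7 + 2 = 9, s = 12 + 9 = 21.
Iteration 3: 9 < 19 holds -> n = 9 + 2 = 11, s = 21 + 11 = 32.
Iteration 4: 11 < 19 holds -> n = 11 + 2 = 13, s = 32 + 13 = 45.
Iteration 5: 13 < 19 holds -> n = 13 + 2 = 15, s = 45 + 15 = 60.
Iteration 6: 15 < 19 holds -> n = 15 + 2 = 17, s = 60 + 17 = 77.
Iteration 7: 17 < 19 holds -> n = 17 + 2 = 19, s = 77 + 19 = 96.
Iteration 8: 19 < 19 fails; recursion stops.
Total rows emitted: 8.

8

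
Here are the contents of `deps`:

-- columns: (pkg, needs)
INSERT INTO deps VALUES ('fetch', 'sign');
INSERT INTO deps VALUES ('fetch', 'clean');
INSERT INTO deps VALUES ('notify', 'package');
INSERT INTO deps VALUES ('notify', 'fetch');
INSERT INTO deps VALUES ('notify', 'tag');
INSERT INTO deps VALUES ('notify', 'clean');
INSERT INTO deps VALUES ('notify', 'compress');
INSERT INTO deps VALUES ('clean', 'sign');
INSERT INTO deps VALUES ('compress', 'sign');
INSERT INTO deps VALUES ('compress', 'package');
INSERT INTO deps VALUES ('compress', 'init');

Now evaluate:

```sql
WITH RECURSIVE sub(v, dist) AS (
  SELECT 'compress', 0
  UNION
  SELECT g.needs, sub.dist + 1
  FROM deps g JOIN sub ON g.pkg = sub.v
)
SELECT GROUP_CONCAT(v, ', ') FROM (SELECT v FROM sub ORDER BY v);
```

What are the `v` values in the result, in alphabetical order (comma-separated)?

compress, init, package, sign

Base: (compress, dist=0).
Iteration 1: edges from {compress} -> (init, dist=1), (package, dist=1), (sign, dist=1).
Iteration 2: no outgoing edges from {init,package,sign}; recursion stops.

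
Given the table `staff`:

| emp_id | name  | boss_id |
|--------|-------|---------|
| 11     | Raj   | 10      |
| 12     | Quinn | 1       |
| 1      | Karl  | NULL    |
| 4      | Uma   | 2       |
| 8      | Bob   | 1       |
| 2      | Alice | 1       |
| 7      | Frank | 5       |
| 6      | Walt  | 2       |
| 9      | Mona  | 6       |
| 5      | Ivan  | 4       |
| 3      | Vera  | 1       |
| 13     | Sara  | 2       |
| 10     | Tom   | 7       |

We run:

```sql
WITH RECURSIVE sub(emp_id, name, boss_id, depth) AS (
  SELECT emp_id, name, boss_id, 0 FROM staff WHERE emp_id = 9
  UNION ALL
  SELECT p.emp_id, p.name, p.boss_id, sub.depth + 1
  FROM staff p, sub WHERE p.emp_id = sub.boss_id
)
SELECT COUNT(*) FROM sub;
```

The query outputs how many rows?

4

Base: emp_id=9 (Mona), boss_id=6, depth 0.
Iteration 1: join on emp_id=6 -> Walt (id 6, boss_id=2, depth 1).
Iteration 2: join on emp_id=2 -> Alice (id 2, boss_id=1, depth 2).
Iteration 3: join on emp_id=1 -> Karl (id 1, boss_id=NULL, depth 3).
Iteration 4: boss_id is NULL; no match; recursion stops.
Total rows emitted: 4.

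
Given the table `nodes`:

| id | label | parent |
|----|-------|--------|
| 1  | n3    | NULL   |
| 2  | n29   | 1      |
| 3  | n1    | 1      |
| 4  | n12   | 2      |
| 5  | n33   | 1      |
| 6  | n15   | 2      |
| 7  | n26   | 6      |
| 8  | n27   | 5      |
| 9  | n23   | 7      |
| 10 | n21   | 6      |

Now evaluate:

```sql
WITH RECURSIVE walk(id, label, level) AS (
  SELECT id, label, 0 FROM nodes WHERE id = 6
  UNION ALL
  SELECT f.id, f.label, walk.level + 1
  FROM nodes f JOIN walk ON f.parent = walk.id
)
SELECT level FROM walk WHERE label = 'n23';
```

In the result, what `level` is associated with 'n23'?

2

Base: id=6 (n15) at level 0.
Iteration 1: rows with parent in {6} -> n26 (id 7, level 1), n21 (id 10, level 1).
Iteration 2: rows with parent in {7,10} -> n23 (id 9, level 2).
Iteration 3: no rows with parent in {9}; recursion stops.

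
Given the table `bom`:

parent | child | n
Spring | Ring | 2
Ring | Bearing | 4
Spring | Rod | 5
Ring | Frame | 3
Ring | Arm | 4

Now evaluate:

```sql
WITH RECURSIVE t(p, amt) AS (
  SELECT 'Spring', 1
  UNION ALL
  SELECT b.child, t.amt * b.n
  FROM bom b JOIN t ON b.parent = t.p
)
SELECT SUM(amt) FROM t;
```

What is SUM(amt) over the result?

Base: (Spring, amt=1).
Iteration 1: components of {Spring} -> Ring = 1*2 = 2, Rod = 1*5 = 5.
Iteration 2: components of {Ring,Rod} -> Arm = 2*4 = 8, Bearing = 2*4 = 8, Frame = 2*3 = 6.
Iteration 3: no further components; recursion stops.
SUM(amt) = 1 + 2 + 5 + 8 + 6 + 8 = 30.

30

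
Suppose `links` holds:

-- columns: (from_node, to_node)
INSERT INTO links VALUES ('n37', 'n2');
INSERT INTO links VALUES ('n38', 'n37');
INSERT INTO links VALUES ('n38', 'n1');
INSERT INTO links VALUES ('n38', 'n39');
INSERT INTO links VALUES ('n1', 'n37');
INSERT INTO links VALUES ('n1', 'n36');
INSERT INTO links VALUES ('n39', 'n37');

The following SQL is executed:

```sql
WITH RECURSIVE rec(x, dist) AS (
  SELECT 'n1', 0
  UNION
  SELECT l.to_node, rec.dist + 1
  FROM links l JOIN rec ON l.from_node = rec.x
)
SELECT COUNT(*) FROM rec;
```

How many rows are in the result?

Base: (n1, dist=0).
Iteration 1: edges from {n1} -> (n36, dist=1), (n37, dist=1).
Iteration 2: edges from {n36,n37} -> (n2, dist=2).
Iteration 3: no outgoing edges from {n2}; recursion stops.
Total rows emitted: 4.

4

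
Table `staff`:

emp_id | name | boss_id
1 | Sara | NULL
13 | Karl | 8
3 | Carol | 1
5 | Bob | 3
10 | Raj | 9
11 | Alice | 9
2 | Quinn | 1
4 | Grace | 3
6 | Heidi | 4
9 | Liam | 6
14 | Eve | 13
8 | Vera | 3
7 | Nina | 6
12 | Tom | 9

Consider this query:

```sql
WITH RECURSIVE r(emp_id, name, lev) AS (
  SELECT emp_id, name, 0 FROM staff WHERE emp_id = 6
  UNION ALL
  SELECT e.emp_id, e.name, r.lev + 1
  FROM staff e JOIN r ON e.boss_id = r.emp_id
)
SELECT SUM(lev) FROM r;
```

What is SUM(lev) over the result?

Base: emp_id=6 (Heidi) at lev 0.
Iteration 1: rows with boss_id in {6} -> Nina (id 7, lev 1), Liam (id 9, lev 1).
Iteration 2: rows with boss_id in {7,9} -> Raj (id 10, lev 2), Alice (id 11, lev 2), Tom (id 12, lev 2).
Iteration 3: no rows with boss_id in {10,11,12}; recursion stops.
SUM(lev) = 0 + 1 + 1 + 2 + 2 + 2 = 8.

8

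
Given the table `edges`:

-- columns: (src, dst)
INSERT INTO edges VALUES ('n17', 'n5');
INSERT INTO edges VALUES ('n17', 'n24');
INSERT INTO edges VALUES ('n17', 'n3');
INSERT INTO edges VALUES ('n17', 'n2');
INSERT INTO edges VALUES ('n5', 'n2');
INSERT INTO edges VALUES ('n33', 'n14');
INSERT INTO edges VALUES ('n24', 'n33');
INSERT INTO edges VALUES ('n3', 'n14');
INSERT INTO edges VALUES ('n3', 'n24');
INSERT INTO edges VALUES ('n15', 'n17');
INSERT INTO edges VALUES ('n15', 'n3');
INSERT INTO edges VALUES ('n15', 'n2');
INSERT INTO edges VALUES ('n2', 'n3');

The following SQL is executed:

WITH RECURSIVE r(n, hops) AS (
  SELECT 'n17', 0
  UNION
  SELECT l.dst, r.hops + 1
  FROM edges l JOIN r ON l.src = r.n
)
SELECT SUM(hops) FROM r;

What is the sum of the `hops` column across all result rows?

Base: (n17, hops=0).
Iteration 1: edges from {n17} -> (n2, hops=1), (n24, hops=1), (n3, hops=1), (n5, hops=1).
Iteration 2: edges from {n2,n24,n3,n5} -> (n14, hops=2), (n2, hops=2), (n24, hops=2), (n3, hops=2), (n33, hops=2).
Iteration 3: edges from {n14,n2,n24,n3,n33} -> (n14, hops=3), (n24, hops=3), (n3, hops=3), (n33, hops=3). [UNION drops 1 duplicate row(s)]
Iteration 4: edges from {n14,n24,n3,n33} -> (n14, hops=4), (n24, hops=4), (n33, hops=4). [UNION drops 1 duplicate row(s)]
Iteration 5: edges from {n14,n24,n33} -> (n14, hops=5), (n33, hops=5).
Iteration 6: edges from {n14,n33} -> (n14, hops=6).
Iteration 7: no outgoing edges from {n14}; recursion stops.
SUM(hops) = 0 + 1 + 1 + 1 + 1 + 2 + 2 + 2 + 2 + 2 + 3 + 3 + 3 + 3 + ... (20 terms) = 54.

54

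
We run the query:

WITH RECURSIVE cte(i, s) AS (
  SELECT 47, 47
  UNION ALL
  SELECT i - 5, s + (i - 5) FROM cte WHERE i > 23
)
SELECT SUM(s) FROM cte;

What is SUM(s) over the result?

Base: i=47, s=47.
Iteration 1: 47 > 23 holds -> i = 47 - 5 = 42, s = 47 + 42 = 89.
Iteration 2: 42 > 23 holds -> i = 42 - 5 = 37, s = 89 + 37 = 126.
Iteration 3: 37 > 23 holds -> i = 37 - 5 = 32, s = 126 + 32 = 158.
Iteration 4: 32 > 23 holds -> i = 32 - 5 = 27, s = 158 + 27 = 185.
Iteration 5: 27 > 23 holds -> i = 27 - 5 = 22, s = 185 + 22 = 207.
Iteration 6: 22 > 23 fails; recursion stops.
SUM(s) = 47 + 89 + 126 + 158 + 185 + 207 = 812.

812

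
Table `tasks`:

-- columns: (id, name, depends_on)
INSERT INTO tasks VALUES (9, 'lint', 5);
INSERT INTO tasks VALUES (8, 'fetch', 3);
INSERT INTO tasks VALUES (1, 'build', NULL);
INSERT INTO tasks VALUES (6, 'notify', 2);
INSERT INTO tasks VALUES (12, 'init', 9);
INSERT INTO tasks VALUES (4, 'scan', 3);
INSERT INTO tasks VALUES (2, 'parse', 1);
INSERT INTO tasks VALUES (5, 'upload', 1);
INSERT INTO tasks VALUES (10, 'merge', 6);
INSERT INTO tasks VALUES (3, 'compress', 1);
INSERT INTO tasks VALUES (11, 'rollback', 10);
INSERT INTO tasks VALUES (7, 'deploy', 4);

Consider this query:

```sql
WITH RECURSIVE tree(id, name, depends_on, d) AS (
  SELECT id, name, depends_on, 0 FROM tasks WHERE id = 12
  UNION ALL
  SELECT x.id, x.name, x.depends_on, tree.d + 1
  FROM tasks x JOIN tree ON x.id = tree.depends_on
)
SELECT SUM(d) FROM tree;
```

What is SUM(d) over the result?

6

Base: id=12 (init), depends_on=9, d 0.
Iteration 1: join on id=9 -> lint (id 9, depends_on=5, d 1).
Iteration 2: join on id=5 -> upload (id 5, depends_on=1, d 2).
Iteration 3: join on id=1 -> build (id 1, depends_on=NULL, d 3).
Iteration 4: depends_on is NULL; no match; recursion stops.
SUM(d) = 0 + 1 + 2 + 3 = 6.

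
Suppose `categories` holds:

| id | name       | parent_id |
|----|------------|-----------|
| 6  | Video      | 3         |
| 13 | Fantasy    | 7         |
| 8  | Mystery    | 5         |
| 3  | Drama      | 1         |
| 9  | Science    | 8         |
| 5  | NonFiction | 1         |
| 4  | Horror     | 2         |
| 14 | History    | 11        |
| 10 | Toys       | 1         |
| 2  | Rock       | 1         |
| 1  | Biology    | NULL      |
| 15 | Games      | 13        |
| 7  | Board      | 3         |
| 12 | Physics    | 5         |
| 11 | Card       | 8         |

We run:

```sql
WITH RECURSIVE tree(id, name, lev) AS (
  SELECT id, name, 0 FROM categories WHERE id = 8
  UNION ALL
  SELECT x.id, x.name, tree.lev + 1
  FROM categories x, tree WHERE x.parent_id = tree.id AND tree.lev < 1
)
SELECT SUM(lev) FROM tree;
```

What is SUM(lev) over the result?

2

Base: id=8 (Mystery) at lev 0.
Iteration 1: rows with parent_id in {8} -> Science (id 9, lev 1), Card (id 11, lev 1).
Iteration 2: lev < 1 fails for all current rows; recursion stops.
SUM(lev) = 0 + 1 + 1 = 2.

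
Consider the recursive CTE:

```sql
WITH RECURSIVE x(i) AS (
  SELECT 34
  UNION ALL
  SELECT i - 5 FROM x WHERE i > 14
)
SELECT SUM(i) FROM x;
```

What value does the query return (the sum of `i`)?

Base: i=34.
Iteration 1: 34 > 14 holds -> i = 34 - 5 = 29.
Iteration 2: 29 > 14 holds -> i = 29 - 5 = 24.
Iteration 3: 24 > 14 holds -> i = 24 - 5 = 19.
Iteration 4: 19 > 14 holds -> i = 19 - 5 = 14.
Iteration 5: 14 > 14 fails; recursion stops.
SUM(i) = 34 + 29 + 24 + 19 + 14 = 120.

120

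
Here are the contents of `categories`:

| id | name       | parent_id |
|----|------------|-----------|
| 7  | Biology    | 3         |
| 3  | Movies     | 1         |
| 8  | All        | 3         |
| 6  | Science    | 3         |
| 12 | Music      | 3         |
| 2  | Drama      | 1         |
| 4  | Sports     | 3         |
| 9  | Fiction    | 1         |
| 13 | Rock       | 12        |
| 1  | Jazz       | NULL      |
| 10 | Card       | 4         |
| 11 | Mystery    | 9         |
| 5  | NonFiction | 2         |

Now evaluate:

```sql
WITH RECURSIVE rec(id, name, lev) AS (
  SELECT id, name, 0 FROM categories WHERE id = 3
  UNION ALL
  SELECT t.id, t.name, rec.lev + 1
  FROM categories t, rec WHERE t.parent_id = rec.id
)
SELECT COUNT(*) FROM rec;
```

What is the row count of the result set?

Base: id=3 (Movies) at lev 0.
Iteration 1: rows with parent_id in {3} -> Sports (id 4, lev 1), Science (id 6, lev 1), Biology (id 7, lev 1), All (id 8, lev 1), Music (id 12, lev 1).
Iteration 2: rows with parent_id in {4,6,7,8,12} -> Card (id 10, lev 2), Rock (id 13, lev 2).
Iteration 3: no rows with parent_id in {10,13}; recursion stops.
Total rows emitted: 8.

8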